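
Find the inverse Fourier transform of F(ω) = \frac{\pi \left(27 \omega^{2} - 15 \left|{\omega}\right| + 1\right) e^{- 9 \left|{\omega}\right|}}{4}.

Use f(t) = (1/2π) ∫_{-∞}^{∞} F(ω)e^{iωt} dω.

f(t) = \frac{6 t^{4}}{\left(t^{2} + 81\right)^{3}}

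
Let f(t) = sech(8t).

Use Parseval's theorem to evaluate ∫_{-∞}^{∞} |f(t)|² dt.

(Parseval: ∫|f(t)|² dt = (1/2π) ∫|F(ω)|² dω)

∫|f(t)|² dt = \frac{1}{4}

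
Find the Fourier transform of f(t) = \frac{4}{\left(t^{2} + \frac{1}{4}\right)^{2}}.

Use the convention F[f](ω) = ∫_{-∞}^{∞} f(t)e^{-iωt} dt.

F(ω) = 8 \pi \left(\left|{\omega}\right| + 2\right) e^{- \frac{\left|{\omega}\right|}{2}}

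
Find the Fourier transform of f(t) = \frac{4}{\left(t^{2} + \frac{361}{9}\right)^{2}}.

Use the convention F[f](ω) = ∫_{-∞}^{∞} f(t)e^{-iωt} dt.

F(ω) = \frac{18 \pi \left(19 \left|{\omega}\right| + 3\right) e^{- \frac{19 \left|{\omega}\right|}{3}}}{6859}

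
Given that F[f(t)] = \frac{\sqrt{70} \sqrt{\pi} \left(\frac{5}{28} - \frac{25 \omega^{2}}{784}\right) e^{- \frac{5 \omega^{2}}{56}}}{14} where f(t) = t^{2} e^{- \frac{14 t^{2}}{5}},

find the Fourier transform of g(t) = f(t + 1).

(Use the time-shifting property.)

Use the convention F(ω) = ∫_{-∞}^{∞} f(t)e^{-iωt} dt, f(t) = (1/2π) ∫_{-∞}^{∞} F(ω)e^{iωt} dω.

F[g](ω) = \frac{5 \sqrt{70} \sqrt{\pi} \left(28 - 5 \omega^{2}\right) e^{\omega \left(- \frac{5 \omega}{56} + i\right)}}{10976}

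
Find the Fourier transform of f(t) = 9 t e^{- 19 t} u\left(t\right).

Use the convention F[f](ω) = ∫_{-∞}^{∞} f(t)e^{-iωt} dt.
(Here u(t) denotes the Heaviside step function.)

F(ω) = \frac{9}{\left(i \omega + 19\right)^{2}}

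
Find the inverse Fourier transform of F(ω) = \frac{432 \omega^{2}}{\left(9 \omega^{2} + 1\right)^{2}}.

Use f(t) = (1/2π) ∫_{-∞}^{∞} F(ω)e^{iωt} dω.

f(t) = 4 \left(1 - \frac{\left|{t}\right|}{3}\right) e^{- \frac{\left|{t}\right|}{3}}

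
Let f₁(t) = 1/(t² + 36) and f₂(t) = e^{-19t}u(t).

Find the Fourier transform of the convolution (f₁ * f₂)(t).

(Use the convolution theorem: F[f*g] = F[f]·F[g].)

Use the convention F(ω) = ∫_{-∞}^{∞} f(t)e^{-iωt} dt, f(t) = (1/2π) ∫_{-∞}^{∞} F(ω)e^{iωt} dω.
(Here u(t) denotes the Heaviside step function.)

F[f₁*f₂](ω) = \frac{\pi e^{- 6 \left|{\omega}\right|}}{6 \left(i \omega + 19\right)}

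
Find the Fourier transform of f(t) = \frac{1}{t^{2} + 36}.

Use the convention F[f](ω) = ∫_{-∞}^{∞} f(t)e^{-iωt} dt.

F(ω) = \frac{\pi e^{- 6 \left|{\omega}\right|}}{6}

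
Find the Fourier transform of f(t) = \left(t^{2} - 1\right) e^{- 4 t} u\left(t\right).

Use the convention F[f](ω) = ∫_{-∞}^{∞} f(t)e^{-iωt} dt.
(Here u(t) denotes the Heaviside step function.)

F(ω) = \frac{2 i \omega - \left(i \omega + 4\right)^{3} + 8}{\left(i \omega + 4\right)^{4}}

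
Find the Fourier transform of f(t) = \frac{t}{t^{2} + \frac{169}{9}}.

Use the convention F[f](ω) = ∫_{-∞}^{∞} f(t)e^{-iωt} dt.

F(ω) = - i \pi e^{- \frac{13 \left|{\omega}\right|}{3}} \operatorname{sign}{\left(\omega \right)}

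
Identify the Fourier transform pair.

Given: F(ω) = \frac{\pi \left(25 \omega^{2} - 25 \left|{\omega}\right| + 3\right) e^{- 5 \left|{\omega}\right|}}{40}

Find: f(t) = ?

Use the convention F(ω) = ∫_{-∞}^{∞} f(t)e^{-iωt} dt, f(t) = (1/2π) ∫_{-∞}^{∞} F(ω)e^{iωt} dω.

f(t) = \frac{t^{4}}{\left(t^{2} + 25\right)^{3}}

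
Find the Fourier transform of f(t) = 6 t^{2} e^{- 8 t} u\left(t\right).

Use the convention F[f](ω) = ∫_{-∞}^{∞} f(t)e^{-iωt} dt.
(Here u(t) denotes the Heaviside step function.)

F(ω) = \frac{12}{\left(i \omega + 8\right)^{3}}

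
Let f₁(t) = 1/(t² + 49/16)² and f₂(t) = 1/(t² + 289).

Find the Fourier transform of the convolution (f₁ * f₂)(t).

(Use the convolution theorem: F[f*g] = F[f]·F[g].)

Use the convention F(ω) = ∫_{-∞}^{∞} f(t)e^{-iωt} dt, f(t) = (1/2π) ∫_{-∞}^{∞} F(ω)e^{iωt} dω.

F[f₁*f₂](ω) = \frac{8 \pi^{2} \left(7 \left|{\omega}\right| + 4\right) e^{- \frac{75 \left|{\omega}\right|}{4}}}{5831}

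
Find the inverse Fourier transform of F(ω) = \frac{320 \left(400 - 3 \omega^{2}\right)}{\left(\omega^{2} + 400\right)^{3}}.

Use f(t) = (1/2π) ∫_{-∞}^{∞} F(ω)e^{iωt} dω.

f(t) = 4 t^{2} e^{- 20 \left|{t}\right|}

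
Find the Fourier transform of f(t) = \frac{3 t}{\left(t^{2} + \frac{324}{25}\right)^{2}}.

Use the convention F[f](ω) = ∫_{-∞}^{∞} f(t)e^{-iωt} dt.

F(ω) = - \frac{5 i \pi \omega e^{- \frac{18 \left|{\omega}\right|}{5}}}{12}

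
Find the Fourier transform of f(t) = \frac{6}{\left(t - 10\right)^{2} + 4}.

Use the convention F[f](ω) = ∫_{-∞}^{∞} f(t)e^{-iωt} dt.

F(ω) = 3 \pi e^{- 10 i \omega - 2 \left|{\omega}\right|}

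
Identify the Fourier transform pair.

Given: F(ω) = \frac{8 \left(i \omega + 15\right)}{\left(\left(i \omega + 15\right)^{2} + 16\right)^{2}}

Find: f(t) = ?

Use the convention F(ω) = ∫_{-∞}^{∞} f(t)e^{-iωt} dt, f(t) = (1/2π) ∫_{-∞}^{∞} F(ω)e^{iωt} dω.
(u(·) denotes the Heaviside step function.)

f(t) = t e^{- 15 t} \sin{\left(4 t \right)} u\left(t\right)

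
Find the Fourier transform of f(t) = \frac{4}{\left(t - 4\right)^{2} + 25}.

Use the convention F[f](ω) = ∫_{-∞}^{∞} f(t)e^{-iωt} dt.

F(ω) = \frac{4 \pi e^{- 4 i \omega - 5 \left|{\omega}\right|}}{5}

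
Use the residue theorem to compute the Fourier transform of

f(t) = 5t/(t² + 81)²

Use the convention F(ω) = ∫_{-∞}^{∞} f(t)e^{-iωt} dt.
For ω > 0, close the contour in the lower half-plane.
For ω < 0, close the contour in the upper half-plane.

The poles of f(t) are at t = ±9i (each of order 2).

Let g(z) = f(z)e^{-iωz}; for large |z| the factor e^{-iωz} decays in the lower half-plane when ω > 0 and in the upper half-plane when ω < 0.

Case ω > 0 (lower half-plane, clockwise contour ⇒ F(ω) = -2πi·ΣRes):
  Res_{z = - 9 i} g(z) = \frac{5 \omega e^{- 9 \omega}}{36} (pole of order 2)
  F(ω) = -2πi·ΣRes = - \frac{5 i \pi \omega e^{- 9 \omega}}{18}

Case ω < 0 (upper half-plane, counterclockwise contour ⇒ F(ω) = +2πi·ΣRes):
  Res_{z = 9 i} g(z) = - \frac{5 \omega e^{9 \omega}}{36} (pole of order 2)
  F(ω) = 2πi·ΣRes = - \frac{5 i \pi \omega e^{9 \omega}}{18}

Both cases combine into a single formula in |ω|:

F(ω) = - \frac{5 i \pi \omega e^{- 9 \left|{\omega}\right|}}{18}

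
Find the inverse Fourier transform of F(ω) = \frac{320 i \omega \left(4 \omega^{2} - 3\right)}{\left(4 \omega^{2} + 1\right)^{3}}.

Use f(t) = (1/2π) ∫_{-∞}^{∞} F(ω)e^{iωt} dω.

f(t) = 5 t e^{- \frac{\left|{t}\right|}{2}} \left|{t}\right|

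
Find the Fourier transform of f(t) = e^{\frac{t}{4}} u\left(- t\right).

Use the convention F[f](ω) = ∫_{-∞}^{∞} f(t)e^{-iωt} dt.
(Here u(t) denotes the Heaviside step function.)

F(ω) = \frac{4 i}{4 \omega + i}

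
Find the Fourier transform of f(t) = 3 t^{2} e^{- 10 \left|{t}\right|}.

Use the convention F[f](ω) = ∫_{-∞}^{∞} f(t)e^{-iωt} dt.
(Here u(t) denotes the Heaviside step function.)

F(ω) = \frac{120 \left(100 - 3 \omega^{2}\right)}{\left(\omega^{2} + 100\right)^{3}}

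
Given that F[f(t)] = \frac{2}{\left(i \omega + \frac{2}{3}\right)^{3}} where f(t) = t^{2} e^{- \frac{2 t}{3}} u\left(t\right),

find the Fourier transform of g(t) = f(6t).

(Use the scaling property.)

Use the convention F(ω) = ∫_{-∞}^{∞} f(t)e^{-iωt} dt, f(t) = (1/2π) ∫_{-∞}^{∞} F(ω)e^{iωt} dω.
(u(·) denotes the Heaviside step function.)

F[g](ω) = \frac{72}{\left(i \omega + 4\right)^{3}}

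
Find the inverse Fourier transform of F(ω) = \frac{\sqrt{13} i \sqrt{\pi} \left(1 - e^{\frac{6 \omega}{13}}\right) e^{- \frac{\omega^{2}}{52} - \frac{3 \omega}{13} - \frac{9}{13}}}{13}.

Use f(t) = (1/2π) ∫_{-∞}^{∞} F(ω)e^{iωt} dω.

f(t) = 2 e^{- 13 t^{2}} \sin{\left(6 t \right)}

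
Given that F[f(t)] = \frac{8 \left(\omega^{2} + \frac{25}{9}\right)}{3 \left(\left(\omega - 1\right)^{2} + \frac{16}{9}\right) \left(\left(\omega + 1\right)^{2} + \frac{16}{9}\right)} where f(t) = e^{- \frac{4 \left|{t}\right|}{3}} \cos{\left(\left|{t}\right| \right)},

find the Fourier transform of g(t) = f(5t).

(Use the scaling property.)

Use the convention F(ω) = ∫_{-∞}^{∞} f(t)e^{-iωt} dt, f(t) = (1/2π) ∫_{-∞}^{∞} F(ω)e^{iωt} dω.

F[g](ω) = \frac{120 \left(9 \omega^{2} + 625\right)}{81 \omega^{4} + 3150 \omega^{2} + 390625}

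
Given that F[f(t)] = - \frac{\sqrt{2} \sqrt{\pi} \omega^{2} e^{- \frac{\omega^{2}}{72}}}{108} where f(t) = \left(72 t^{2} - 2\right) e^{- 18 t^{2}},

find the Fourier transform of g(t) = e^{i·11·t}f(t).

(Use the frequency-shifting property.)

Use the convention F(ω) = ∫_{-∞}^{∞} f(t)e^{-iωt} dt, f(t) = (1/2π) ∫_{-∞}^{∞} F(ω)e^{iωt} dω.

F[g](ω) = - \frac{\sqrt{2} \sqrt{\pi} \left(\omega - 11\right)^{2} e^{- \frac{\left(\omega - 11\right)^{2}}{72}}}{108}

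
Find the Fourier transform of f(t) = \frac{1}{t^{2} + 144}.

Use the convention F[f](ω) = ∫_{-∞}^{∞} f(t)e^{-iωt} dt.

F(ω) = \frac{\pi e^{- 12 \left|{\omega}\right|}}{12}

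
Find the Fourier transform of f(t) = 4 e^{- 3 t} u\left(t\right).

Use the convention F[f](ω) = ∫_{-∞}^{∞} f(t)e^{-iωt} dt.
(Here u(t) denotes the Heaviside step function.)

F(ω) = \frac{4}{i \omega + 3}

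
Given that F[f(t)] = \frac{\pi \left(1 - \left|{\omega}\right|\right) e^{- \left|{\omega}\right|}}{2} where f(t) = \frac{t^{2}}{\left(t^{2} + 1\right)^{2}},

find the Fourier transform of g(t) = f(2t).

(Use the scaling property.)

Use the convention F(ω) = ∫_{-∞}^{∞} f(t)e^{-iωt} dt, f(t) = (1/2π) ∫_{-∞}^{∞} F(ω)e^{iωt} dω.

F[g](ω) = \frac{\pi \left(2 - \left|{\omega}\right|\right) e^{- \frac{\left|{\omega}\right|}{2}}}{8}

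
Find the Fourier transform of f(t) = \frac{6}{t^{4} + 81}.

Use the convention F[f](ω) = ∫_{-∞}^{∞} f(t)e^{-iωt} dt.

F(ω) = \frac{2 \pi e^{- \frac{3 \sqrt{2} \left|{\omega}\right|}{2}} \sin{\left(\frac{3 \sqrt{2} \left|{\omega}\right|}{2} + \frac{\pi}{4} \right)}}{9}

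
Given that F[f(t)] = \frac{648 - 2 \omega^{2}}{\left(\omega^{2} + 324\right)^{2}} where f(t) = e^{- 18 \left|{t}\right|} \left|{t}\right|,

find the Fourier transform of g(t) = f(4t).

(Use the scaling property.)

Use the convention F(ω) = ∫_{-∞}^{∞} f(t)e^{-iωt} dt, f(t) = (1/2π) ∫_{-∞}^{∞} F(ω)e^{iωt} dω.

F[g](ω) = \frac{8 \left(5184 - \omega^{2}\right)}{\left(\omega^{2} + 5184\right)^{2}}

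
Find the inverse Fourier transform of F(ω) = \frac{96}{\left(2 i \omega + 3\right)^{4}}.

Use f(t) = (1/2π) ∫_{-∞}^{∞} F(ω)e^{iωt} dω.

f(t) = t^{3} e^{- \frac{3 t}{2}} u\left(t\right)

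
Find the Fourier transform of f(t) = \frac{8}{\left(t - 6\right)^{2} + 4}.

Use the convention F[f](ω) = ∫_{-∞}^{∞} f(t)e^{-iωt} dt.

F(ω) = 4 \pi e^{- 6 i \omega - 2 \left|{\omega}\right|}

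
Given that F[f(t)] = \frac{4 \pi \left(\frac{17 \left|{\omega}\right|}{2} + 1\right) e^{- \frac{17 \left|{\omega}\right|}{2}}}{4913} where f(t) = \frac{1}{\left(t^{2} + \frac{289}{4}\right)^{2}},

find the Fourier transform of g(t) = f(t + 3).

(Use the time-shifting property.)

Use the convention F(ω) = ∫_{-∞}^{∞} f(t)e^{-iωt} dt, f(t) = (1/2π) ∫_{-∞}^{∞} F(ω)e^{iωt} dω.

F[g](ω) = \frac{2 \pi \left(17 \left|{\omega}\right| + 2\right) e^{3 i \omega - \frac{17 \left|{\omega}\right|}{2}}}{4913}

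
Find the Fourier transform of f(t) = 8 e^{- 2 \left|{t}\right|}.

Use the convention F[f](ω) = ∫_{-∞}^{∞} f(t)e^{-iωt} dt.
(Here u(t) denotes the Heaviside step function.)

F(ω) = \frac{32}{\omega^{2} + 4}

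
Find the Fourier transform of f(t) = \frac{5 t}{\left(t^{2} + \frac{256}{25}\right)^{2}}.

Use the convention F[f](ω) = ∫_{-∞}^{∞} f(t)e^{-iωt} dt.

F(ω) = - \frac{25 i \pi \omega e^{- \frac{16 \left|{\omega}\right|}{5}}}{32}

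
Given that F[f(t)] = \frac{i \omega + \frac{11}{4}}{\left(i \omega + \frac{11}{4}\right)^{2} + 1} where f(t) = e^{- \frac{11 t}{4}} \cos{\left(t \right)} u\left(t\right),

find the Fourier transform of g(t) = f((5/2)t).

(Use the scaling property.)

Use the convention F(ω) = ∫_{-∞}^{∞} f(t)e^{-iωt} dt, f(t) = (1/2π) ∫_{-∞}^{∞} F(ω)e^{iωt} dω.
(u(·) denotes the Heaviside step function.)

F[g](ω) = \frac{8 \left(8 i \omega + 55\right)}{\left(8 i \omega + 55\right)^{2} + 400}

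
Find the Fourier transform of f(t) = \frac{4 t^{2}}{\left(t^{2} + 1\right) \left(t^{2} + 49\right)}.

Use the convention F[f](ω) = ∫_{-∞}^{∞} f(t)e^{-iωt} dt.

F(ω) = \frac{\pi \left(7 - e^{6 \left|{\omega}\right|}\right) e^{- 7 \left|{\omega}\right|}}{12}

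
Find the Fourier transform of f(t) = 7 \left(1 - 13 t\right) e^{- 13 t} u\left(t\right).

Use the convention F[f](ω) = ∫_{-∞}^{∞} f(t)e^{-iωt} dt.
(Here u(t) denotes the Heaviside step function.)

F(ω) = \frac{7 i \omega}{- \omega^{2} + 26 i \omega + 169}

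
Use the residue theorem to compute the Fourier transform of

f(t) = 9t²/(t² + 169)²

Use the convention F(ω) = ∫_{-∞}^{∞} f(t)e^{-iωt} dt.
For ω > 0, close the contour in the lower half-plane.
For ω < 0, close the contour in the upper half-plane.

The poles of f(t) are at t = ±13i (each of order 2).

Let g(z) = f(z)e^{-iωz}; for large |z| the factor e^{-iωz} decays in the lower half-plane when ω > 0 and in the upper half-plane when ω < 0.

Case ω > 0 (lower half-plane, clockwise contour ⇒ F(ω) = -2πi·ΣRes):
  Res_{z = - 13 i} g(z) = \frac{9 i \left(1 - 13 \omega\right) e^{- 13 \omega}}{52} (pole of order 2)
  F(ω) = -2πi·ΣRes = \frac{9 \pi \left(1 - 13 \omega\right) e^{- 13 \omega}}{26}

Case ω < 0 (upper half-plane, counterclockwise contour ⇒ F(ω) = +2πi·ΣRes):
  Res_{z = 13 i} g(z) = \frac{9 i \left(- 13 \omega - 1\right) e^{13 \omega}}{52} (pole of order 2)
  F(ω) = 2πi·ΣRes = \frac{9 \pi \left(13 \omega + 1\right) e^{13 \omega}}{26}

Both cases combine into a single formula in |ω|:

F(ω) = \frac{9 \pi \left(1 - 13 \left|{\omega}\right|\right) e^{- 13 \left|{\omega}\right|}}{26}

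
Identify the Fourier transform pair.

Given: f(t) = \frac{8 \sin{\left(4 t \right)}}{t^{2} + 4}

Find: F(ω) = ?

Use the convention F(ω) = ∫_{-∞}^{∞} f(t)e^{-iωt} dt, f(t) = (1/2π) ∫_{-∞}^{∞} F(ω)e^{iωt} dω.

F(ω) = 2 i \pi e^{- 2 \left|{\omega + 4}\right|} - 2 i \pi e^{- 2 \left|{\omega - 4}\right|}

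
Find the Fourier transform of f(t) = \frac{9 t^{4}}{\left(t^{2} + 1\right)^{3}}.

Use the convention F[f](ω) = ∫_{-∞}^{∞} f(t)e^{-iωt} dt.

F(ω) = \frac{9 \pi \left(\omega^{2} - 5 \left|{\omega}\right| + 3\right) e^{- \left|{\omega}\right|}}{8}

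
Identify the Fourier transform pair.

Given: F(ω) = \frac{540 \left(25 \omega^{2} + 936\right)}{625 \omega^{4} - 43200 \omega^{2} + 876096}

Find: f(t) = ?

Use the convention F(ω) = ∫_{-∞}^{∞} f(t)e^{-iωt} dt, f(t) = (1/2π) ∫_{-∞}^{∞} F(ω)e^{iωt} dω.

f(t) = 9 e^{- \frac{6 \left|{t}\right|}{5}} \cos{\left(6 \left|{t}\right| \right)}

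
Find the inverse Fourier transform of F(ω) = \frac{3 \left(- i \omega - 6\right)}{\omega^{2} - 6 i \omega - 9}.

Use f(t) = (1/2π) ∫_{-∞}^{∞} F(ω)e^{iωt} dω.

f(t) = 3 \left(3 t + 1\right) e^{- 3 t} u\left(t\right)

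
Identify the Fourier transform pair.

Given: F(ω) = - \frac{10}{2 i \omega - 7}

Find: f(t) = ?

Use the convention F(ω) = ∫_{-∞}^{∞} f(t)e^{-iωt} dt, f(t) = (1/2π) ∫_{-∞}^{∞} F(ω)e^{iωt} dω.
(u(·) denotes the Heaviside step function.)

f(t) = 5 e^{\frac{7 t}{2}} u\left(- t\right)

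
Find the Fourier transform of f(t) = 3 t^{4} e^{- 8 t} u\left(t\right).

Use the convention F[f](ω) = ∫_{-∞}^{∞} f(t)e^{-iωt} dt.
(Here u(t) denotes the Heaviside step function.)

F(ω) = \frac{72}{\left(i \omega + 8\right)^{5}}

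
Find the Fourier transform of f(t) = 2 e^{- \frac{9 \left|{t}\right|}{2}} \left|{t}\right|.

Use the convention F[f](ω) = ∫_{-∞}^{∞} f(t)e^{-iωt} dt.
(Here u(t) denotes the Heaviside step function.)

F(ω) = \frac{16 \left(81 - 4 \omega^{2}\right)}{\left(4 \omega^{2} + 81\right)^{2}}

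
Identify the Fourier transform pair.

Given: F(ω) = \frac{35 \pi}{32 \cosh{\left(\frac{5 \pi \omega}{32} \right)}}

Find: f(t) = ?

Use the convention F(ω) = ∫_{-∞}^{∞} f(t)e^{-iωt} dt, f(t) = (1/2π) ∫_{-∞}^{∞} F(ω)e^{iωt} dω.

f(t) = \frac{7}{e^{\frac{16 t}{5}} + e^{- \frac{16 t}{5}}}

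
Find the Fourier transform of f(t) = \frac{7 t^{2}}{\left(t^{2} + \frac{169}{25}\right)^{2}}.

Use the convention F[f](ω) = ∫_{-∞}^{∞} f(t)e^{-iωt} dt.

F(ω) = \frac{7 \pi \left(5 - 13 \left|{\omega}\right|\right) e^{- \frac{13 \left|{\omega}\right|}{5}}}{26}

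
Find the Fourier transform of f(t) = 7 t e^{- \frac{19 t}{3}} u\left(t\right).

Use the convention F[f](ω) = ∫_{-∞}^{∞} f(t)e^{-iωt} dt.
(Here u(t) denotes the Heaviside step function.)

F(ω) = \frac{63}{\left(3 i \omega + 19\right)^{2}}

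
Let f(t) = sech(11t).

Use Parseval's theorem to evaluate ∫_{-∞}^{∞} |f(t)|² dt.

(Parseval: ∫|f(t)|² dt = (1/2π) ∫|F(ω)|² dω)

∫|f(t)|² dt = \frac{2}{11}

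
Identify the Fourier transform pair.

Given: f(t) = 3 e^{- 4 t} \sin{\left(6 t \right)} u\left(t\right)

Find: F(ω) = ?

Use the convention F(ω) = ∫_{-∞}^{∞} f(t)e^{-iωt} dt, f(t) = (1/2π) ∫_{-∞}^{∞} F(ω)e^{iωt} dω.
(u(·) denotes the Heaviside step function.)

F(ω) = \frac{18}{\left(i \omega + 4\right)^{2} + 36}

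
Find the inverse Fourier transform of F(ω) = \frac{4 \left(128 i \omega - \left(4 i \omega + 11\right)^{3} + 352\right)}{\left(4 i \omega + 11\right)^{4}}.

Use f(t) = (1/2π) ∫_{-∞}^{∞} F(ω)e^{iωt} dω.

f(t) = \left(t^{2} - 1\right) e^{- \frac{11 t}{4}} u\left(t\right)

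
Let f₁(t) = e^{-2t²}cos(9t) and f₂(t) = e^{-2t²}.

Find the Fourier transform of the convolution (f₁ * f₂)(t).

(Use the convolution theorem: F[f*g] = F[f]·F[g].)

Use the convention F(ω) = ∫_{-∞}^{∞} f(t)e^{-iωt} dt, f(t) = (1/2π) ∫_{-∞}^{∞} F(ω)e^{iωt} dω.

F[f₁*f₂](ω) = \frac{\pi \left(e^{\frac{9 \omega}{2}} + 1\right) e^{- \frac{\omega^{2}}{4} - \frac{9 \omega}{4} - \frac{81}{8}}}{4}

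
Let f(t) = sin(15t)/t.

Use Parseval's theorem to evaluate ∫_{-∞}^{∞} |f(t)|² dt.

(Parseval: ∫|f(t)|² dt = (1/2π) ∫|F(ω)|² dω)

∫|f(t)|² dt = 15 \pi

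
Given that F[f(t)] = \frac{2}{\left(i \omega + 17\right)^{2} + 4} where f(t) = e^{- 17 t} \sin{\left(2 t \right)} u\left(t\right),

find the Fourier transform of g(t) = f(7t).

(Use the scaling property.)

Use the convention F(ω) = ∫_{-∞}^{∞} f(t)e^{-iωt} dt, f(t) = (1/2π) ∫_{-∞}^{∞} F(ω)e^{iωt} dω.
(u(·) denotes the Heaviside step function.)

F[g](ω) = \frac{14}{\left(i \omega + 119\right)^{2} + 196}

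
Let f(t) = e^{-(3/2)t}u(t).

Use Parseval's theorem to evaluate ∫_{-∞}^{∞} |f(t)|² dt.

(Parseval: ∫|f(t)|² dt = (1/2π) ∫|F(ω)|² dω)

∫|f(t)|² dt = \frac{1}{3}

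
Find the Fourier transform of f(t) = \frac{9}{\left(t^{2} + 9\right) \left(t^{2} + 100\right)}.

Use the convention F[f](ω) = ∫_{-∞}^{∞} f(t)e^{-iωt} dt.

F(ω) = \frac{3 \pi \left(10 e^{7 \left|{\omega}\right|} - 3\right) e^{- 10 \left|{\omega}\right|}}{910}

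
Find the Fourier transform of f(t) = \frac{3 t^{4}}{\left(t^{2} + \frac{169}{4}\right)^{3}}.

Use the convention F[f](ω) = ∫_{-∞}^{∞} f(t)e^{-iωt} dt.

F(ω) = \frac{3 \pi \left(169 \omega^{2} - 130 \left|{\omega}\right| + 12\right) e^{- \frac{13 \left|{\omega}\right|}{2}}}{208}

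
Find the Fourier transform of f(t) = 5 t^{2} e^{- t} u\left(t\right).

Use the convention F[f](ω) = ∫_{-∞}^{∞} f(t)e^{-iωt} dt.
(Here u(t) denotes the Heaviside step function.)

F(ω) = \frac{10}{\left(i \omega + 1\right)^{3}}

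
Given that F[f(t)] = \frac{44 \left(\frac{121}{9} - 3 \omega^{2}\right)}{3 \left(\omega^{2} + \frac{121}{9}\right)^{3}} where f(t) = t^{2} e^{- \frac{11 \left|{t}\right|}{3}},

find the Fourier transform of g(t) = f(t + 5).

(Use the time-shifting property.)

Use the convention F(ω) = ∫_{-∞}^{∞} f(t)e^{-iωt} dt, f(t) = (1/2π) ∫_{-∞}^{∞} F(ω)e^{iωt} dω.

F[g](ω) = \frac{\left(143748 - 32076 \omega^{2}\right) e^{5 i \omega}}{\left(9 \omega^{2} + 121\right)^{3}}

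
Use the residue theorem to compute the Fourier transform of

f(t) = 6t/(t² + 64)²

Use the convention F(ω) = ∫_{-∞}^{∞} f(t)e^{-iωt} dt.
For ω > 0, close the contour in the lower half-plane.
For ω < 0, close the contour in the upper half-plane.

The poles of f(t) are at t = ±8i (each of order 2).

Let g(z) = f(z)e^{-iωz}; for large |z| the factor e^{-iωz} decays in the lower half-plane when ω > 0 and in the upper half-plane when ω < 0.

Case ω > 0 (lower half-plane, clockwise contour ⇒ F(ω) = -2πi·ΣRes):
  Res_{z = - 8 i} g(z) = \frac{3 \omega e^{- 8 \omega}}{16} (pole of order 2)
  F(ω) = -2πi·ΣRes = - \frac{3 i \pi \omega e^{- 8 \omega}}{8}

Case ω < 0 (upper half-plane, counterclockwise contour ⇒ F(ω) = +2πi·ΣRes):
  Res_{z = 8 i} g(z) = - \frac{3 \omega e^{8 \omega}}{16} (pole of order 2)
  F(ω) = 2πi·ΣRes = - \frac{3 i \pi \omega e^{8 \omega}}{8}

Both cases combine into a single formula in |ω|:

F(ω) = - \frac{3 i \pi \omega e^{- 8 \left|{\omega}\right|}}{8}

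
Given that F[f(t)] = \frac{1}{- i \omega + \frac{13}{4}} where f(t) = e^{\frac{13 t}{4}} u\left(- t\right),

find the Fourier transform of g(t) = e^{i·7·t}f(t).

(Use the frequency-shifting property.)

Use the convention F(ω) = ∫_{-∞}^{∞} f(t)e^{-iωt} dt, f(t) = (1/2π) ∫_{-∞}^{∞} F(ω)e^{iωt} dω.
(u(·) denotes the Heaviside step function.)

F[g](ω) = - \frac{4}{4 i \left(\omega - 7\right) - 13}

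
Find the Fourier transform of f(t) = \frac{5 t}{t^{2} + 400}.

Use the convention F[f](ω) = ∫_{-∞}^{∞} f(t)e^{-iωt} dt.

F(ω) = - 5 i \pi e^{- 20 \left|{\omega}\right|} \operatorname{sign}{\left(\omega \right)}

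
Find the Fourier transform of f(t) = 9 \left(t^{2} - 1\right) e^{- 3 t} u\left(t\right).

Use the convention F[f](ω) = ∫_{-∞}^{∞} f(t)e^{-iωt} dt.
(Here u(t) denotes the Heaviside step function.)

F(ω) = \frac{9 \left(2 i \omega - \left(i \omega + 3\right)^{3} + 6\right)}{\left(i \omega + 3\right)^{4}}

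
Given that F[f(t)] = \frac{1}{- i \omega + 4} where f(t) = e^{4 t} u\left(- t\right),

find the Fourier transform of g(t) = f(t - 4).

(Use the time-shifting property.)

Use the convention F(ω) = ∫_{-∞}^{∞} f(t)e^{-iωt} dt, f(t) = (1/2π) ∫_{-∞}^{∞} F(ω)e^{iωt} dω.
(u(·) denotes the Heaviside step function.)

F[g](ω) = \frac{i e^{- 4 i \omega}}{\omega + 4 i}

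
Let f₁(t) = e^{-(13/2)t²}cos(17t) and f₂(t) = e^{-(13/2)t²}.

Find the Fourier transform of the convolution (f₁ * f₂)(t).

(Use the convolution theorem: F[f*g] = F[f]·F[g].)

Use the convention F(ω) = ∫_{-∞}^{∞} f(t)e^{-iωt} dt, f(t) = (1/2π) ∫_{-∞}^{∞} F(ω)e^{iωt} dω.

F[f₁*f₂](ω) = \frac{\pi \left(e^{\frac{34 \omega}{13}} + 1\right) e^{- \frac{\omega^{2}}{13} - \frac{17 \omega}{13} - \frac{289}{26}}}{13}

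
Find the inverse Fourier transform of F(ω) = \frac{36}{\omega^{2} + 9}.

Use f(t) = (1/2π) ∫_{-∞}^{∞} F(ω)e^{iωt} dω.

f(t) = 6 e^{- 3 \left|{t}\right|}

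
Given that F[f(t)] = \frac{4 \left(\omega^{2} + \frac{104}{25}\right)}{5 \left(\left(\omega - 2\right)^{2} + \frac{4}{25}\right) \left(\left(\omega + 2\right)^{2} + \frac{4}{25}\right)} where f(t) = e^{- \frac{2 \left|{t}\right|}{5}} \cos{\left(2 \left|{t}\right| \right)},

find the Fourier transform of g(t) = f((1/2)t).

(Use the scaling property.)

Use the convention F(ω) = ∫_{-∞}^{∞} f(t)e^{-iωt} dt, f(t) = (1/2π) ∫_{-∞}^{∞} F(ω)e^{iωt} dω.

F[g](ω) = \frac{10 \left(25 \omega^{2} + 26\right)}{625 \omega^{4} - 1200 \omega^{2} + 676}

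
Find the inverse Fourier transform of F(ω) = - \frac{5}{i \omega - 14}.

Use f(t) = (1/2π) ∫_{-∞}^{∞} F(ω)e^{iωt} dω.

f(t) = 5 e^{14 t} u\left(- t\right)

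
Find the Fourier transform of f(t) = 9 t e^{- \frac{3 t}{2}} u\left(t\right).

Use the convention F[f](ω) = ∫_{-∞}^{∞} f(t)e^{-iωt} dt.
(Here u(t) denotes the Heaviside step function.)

F(ω) = \frac{36}{\left(2 i \omega + 3\right)^{2}}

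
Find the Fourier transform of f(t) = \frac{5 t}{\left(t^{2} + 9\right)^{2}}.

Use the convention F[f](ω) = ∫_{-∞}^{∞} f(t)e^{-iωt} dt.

F(ω) = - \frac{5 i \pi \omega e^{- 3 \left|{\omega}\right|}}{6}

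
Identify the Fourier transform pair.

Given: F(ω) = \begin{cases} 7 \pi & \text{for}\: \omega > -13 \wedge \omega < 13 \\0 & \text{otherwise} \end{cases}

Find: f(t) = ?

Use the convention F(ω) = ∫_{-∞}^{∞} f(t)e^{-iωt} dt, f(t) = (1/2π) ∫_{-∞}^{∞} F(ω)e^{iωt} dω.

f(t) = \frac{7 \sin{\left(13 t \right)}}{t}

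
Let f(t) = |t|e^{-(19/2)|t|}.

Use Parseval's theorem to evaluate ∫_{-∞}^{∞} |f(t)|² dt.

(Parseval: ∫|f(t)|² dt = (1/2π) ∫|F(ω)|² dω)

∫|f(t)|² dt = \frac{4}{6859}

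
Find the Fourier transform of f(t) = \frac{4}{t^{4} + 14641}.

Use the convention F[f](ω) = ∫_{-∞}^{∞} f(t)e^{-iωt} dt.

F(ω) = \frac{4 \pi e^{- \frac{11 \sqrt{2} \left|{\omega}\right|}{2}} \sin{\left(\frac{11 \sqrt{2} \left|{\omega}\right|}{2} + \frac{\pi}{4} \right)}}{1331}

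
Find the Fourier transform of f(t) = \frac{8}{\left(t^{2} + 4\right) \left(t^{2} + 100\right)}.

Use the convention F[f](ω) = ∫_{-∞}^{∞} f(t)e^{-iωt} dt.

F(ω) = \frac{\pi \left(5 e^{8 \left|{\omega}\right|} - 1\right) e^{- 10 \left|{\omega}\right|}}{120}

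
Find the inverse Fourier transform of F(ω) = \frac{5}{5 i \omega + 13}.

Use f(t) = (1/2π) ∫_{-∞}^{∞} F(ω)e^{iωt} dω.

f(t) = e^{- \frac{13 t}{5}} u\left(t\right)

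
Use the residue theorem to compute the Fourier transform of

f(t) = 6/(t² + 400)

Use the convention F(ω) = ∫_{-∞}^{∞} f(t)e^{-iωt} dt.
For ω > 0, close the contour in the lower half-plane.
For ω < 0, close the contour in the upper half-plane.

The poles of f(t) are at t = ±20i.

Let g(z) = f(z)e^{-iωz}; for large |z| the factor e^{-iωz} decays in the lower half-plane when ω > 0 and in the upper half-plane when ω < 0.

Case ω > 0 (lower half-plane, clockwise contour ⇒ F(ω) = -2πi·ΣRes):
  Res_{z = - 20 i} g(z) = \frac{3 i e^{- 20 \omega}}{20}
  F(ω) = -2πi·ΣRes = \frac{3 \pi e^{- 20 \omega}}{10}

Case ω < 0 (upper half-plane, counterclockwise contour ⇒ F(ω) = +2πi·ΣRes):
  Res_{z = 20 i} g(z) = - \frac{3 i e^{20 \omega}}{20}
  F(ω) = 2πi·ΣRes = \frac{3 \pi e^{20 \omega}}{10}

Both cases combine into a single formula in |ω|:

F(ω) = \frac{3 \pi e^{- 20 \left|{\omega}\right|}}{10}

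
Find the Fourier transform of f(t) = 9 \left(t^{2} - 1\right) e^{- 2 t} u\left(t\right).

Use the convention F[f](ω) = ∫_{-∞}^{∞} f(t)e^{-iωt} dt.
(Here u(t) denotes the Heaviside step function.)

F(ω) = \frac{9 \left(2 i \omega - \left(i \omega + 2\right)^{3} + 4\right)}{\left(i \omega + 2\right)^{4}}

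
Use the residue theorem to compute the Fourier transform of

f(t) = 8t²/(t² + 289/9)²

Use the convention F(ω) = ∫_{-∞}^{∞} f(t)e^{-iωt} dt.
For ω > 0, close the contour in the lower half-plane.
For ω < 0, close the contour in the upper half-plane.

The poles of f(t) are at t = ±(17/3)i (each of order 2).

Let g(z) = f(z)e^{-iωz}; for large |z| the factor e^{-iωz} decays in the lower half-plane when ω > 0 and in the upper half-plane when ω < 0.

Case ω > 0 (lower half-plane, clockwise contour ⇒ F(ω) = -2πi·ΣRes):
  Res_{z = - \frac{17 i}{3}} g(z) = i \left(\frac{6}{17} - 2 \omega\right) e^{- \frac{17 \omega}{3}} (pole of order 2)
  F(ω) = -2πi·ΣRes = \frac{4 \pi \left(3 - 17 \omega\right) e^{- \frac{17 \omega}{3}}}{17}

Case ω < 0 (upper half-plane, counterclockwise contour ⇒ F(ω) = +2πi·ΣRes):
  Res_{z = \frac{17 i}{3}} g(z) = i \left(- 2 \omega - \frac{6}{17}\right) e^{\frac{17 \omega}{3}} (pole of order 2)
  F(ω) = 2πi·ΣRes = \frac{4 \pi \left(17 \omega + 3\right) e^{\frac{17 \omega}{3}}}{17}

Both cases combine into a single formula in |ω|:

F(ω) = \frac{4 \pi \left(3 - 17 \left|{\omega}\right|\right) e^{- \frac{17 \left|{\omega}\right|}{3}}}{17}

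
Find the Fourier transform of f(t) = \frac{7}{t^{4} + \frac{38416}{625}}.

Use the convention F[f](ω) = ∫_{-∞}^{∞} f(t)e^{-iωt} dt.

F(ω) = \frac{125 \pi e^{- \frac{7 \sqrt{2} \left|{\omega}\right|}{5}} \sin{\left(\frac{7 \sqrt{2} \left|{\omega}\right|}{5} + \frac{\pi}{4} \right)}}{392}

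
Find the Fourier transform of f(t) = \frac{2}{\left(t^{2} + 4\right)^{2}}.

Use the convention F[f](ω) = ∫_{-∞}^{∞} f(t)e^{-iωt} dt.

F(ω) = \frac{\pi \left(2 \left|{\omega}\right| + 1\right) e^{- 2 \left|{\omega}\right|}}{8}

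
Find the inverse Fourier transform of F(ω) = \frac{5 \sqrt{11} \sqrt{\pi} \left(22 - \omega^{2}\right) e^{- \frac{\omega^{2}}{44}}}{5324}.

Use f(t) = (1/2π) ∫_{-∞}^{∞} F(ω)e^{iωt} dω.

f(t) = 5 t^{2} e^{- 11 t^{2}}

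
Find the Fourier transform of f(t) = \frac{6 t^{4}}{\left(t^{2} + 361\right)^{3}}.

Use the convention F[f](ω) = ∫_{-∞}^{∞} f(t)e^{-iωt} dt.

F(ω) = \frac{3 \pi \left(361 \omega^{2} - 95 \left|{\omega}\right| + 3\right) e^{- 19 \left|{\omega}\right|}}{76}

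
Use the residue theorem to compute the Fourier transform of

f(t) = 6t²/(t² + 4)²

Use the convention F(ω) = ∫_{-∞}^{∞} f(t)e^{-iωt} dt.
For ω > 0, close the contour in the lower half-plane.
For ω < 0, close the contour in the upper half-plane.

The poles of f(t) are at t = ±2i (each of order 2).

Let g(z) = f(z)e^{-iωz}; for large |z| the factor e^{-iωz} decays in the lower half-plane when ω > 0 and in the upper half-plane when ω < 0.

Case ω > 0 (lower half-plane, clockwise contour ⇒ F(ω) = -2πi·ΣRes):
  Res_{z = - 2 i} g(z) = \frac{3 i \left(1 - 2 \omega\right) e^{- 2 \omega}}{4} (pole of order 2)
  F(ω) = -2πi·ΣRes = \frac{3 \pi \left(1 - 2 \omega\right) e^{- 2 \omega}}{2}

Case ω < 0 (upper half-plane, counterclockwise contour ⇒ F(ω) = +2πi·ΣRes):
  Res_{z = 2 i} g(z) = \frac{3 i \left(- 2 \omega - 1\right) e^{2 \omega}}{4} (pole of order 2)
  F(ω) = 2πi·ΣRes = \frac{3 \pi \left(2 \omega + 1\right) e^{2 \omega}}{2}

Both cases combine into a single formula in |ω|:

F(ω) = \frac{3 \pi \left(1 - 2 \left|{\omega}\right|\right) e^{- 2 \left|{\omega}\right|}}{2}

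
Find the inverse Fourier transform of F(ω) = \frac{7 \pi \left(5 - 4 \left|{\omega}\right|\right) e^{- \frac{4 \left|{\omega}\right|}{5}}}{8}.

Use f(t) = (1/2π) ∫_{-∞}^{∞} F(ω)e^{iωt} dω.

f(t) = \frac{7 t^{2}}{\left(t^{2} + \frac{16}{25}\right)^{2}}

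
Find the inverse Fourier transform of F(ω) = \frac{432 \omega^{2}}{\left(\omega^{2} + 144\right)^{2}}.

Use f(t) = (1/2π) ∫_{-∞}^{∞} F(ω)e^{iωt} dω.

f(t) = 9 \left(1 - 12 \left|{t}\right|\right) e^{- 12 \left|{t}\right|}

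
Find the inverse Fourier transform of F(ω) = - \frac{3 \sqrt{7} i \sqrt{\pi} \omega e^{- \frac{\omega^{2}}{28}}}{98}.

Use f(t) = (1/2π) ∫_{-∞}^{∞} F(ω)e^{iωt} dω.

f(t) = 3 t e^{- 7 t^{2}}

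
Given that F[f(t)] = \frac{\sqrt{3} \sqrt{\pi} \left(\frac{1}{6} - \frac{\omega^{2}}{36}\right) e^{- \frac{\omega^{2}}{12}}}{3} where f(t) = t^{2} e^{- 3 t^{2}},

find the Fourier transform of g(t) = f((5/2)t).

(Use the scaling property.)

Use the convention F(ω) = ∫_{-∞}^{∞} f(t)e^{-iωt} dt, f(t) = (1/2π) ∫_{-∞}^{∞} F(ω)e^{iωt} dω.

F[g](ω) = \frac{\sqrt{3} \sqrt{\pi} \left(75 - 2 \omega^{2}\right) e^{- \frac{\omega^{2}}{75}}}{3375}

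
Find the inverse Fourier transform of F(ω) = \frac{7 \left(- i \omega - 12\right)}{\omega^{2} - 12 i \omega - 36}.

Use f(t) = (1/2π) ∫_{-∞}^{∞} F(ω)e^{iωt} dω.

f(t) = 7 \left(6 t + 1\right) e^{- 6 t} u\left(t\right)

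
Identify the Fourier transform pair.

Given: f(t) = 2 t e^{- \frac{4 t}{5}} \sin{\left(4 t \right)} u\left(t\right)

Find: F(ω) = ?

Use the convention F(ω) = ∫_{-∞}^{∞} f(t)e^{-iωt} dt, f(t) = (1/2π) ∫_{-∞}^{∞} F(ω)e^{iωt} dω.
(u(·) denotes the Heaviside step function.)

F(ω) = \frac{2000 \left(5 i \omega + 4\right)}{\left(\left(5 i \omega + 4\right)^{2} + 400\right)^{2}}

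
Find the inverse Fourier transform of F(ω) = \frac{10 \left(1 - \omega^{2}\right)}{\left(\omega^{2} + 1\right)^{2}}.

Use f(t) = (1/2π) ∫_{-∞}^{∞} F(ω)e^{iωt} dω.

f(t) = 5 e^{- \left|{t}\right|} \left|{t}\right|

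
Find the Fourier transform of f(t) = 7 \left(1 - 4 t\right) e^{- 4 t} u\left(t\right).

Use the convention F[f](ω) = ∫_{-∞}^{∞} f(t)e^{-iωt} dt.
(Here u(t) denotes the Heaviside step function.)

F(ω) = \frac{7 i \omega}{- \omega^{2} + 8 i \omega + 16}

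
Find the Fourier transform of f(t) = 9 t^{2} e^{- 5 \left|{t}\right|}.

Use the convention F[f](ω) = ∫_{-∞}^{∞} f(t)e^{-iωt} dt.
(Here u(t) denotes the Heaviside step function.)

F(ω) = \frac{180 \left(25 - 3 \omega^{2}\right)}{\left(\omega^{2} + 25\right)^{3}}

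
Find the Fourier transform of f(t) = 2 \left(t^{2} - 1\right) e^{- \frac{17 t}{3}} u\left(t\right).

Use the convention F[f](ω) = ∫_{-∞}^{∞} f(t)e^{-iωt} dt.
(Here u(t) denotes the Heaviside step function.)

F(ω) = \frac{6 \left(54 i \omega - \left(3 i \omega + 17\right)^{3} + 306\right)}{\left(3 i \omega + 17\right)^{4}}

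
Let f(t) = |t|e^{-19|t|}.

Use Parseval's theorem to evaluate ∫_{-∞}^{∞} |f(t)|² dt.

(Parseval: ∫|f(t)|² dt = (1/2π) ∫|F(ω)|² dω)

∫|f(t)|² dt = \frac{1}{13718}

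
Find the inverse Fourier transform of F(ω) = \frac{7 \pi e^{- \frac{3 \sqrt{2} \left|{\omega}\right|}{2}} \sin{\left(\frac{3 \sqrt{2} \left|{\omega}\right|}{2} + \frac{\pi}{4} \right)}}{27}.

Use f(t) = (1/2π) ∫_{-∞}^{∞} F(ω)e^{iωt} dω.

f(t) = \frac{7}{t^{4} + 81}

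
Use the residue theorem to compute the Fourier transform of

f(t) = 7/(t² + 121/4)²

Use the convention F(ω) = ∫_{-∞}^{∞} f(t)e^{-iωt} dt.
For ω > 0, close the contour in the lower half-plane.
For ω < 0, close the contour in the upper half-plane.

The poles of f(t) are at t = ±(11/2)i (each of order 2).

Let g(z) = f(z)e^{-iωz}; for large |z| the factor e^{-iωz} decays in the lower half-plane when ω > 0 and in the upper half-plane when ω < 0.

Case ω > 0 (lower half-plane, clockwise contour ⇒ F(ω) = -2πi·ΣRes):
  Res_{z = - \frac{11 i}{2}} g(z) = \frac{7 i \left(11 \omega + 2\right) e^{- \frac{11 \omega}{2}}}{1331} (pole of order 2)
  F(ω) = -2πi·ΣRes = \frac{14 \pi \left(11 \omega + 2\right) e^{- \frac{11 \omega}{2}}}{1331}

Case ω < 0 (upper half-plane, counterclockwise contour ⇒ F(ω) = +2πi·ΣRes):
  Res_{z = \frac{11 i}{2}} g(z) = \frac{7 i \left(11 \omega - 2\right) e^{\frac{11 \omega}{2}}}{1331} (pole of order 2)
  F(ω) = 2πi·ΣRes = \frac{14 \pi \left(2 - 11 \omega\right) e^{\frac{11 \omega}{2}}}{1331}

Both cases combine into a single formula in |ω|:

F(ω) = \frac{14 \pi \left(11 \left|{\omega}\right| + 2\right) e^{- \frac{11 \left|{\omega}\right|}{2}}}{1331}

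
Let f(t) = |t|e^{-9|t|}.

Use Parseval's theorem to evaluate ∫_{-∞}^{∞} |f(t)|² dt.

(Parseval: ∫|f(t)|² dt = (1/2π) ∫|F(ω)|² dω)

∫|f(t)|² dt = \frac{1}{1458}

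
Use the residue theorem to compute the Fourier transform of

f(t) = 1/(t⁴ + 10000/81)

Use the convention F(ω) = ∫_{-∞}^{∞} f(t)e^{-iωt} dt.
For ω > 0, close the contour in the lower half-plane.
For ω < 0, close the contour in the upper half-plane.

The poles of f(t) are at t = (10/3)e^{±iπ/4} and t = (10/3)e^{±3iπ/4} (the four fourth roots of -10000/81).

Let g(z) = f(z)e^{-iωz}; for large |z| the factor e^{-iωz} decays in the lower half-plane when ω > 0 and in the upper half-plane when ω < 0.

Case ω > 0 (lower half-plane, clockwise contour ⇒ F(ω) = -2πi·ΣRes):
  Res_{z = - \frac{5 \sqrt{2}}{3} - \frac{5 \sqrt{2} i}{3}} g(z) = \frac{27 \sqrt{2} i \left(1 - i\right) e^{\frac{5 \sqrt{2} \omega \left(-1 + i\right)}{3}}}{8000}
  Res_{z = \frac{5 \sqrt{2}}{3} - \frac{5 \sqrt{2} i}{3}} g(z) = \frac{27 \sqrt{2} i \left(1 + i\right) e^{- \frac{5 \sqrt{2} \omega \left(1 + i\right)}{3}}}{8000}
  F(ω) = -2πi·ΣRes = \frac{27 \sqrt{2} \pi \left(1 - i\right) \left(e^{\frac{10 \sqrt{2} i \omega}{3}} + i\right) e^{- \frac{5 \sqrt{2} \omega \left(1 + i\right)}{3}}}{4000} = \frac{27 \pi e^{- \frac{5 \sqrt{2} \omega}{3}} \sin{\left(\frac{5 \sqrt{2} \omega}{3} + \frac{\pi}{4} \right)}}{1000}

Case ω < 0 (upper half-plane, counterclockwise contour ⇒ F(ω) = +2πi·ΣRes):
  Res_{z = \frac{5 \sqrt{2}}{3} + \frac{5 \sqrt{2} i}{3}} g(z) = \frac{27 \sqrt{2} i \left(-1 + i\right) e^{\frac{5 \sqrt{2} \omega \left(1 - i\right)}{3}}}{8000}
  Res_{z = - \frac{5 \sqrt{2}}{3} + \frac{5 \sqrt{2} i}{3}} g(z) = \frac{27 \sqrt{2} \left(1 - i\right) e^{\frac{5 \sqrt{2} \omega \left(1 + i\right)}{3}}}{8000}
  F(ω) = 2πi·ΣRes = - \frac{27 \sqrt{2} i \pi \left(i \left(1 - i\right) e^{\frac{5 \sqrt{2} \omega \left(1 - i\right)}{3}} - \left(1 - i\right) e^{\frac{5 \sqrt{2} \omega \left(1 + i\right)}{3}}\right)}{4000} = \frac{27 \pi e^{\frac{5 \sqrt{2} \omega}{3}} \cos{\left(\frac{5 \sqrt{2} \omega}{3} + \frac{\pi}{4} \right)}}{1000}

Both cases combine into a single formula in |ω|:

F(ω) = \frac{27 \pi e^{- \frac{5 \sqrt{2} \left|{\omega}\right|}{3}} \sin{\left(\frac{5 \sqrt{2} \left|{\omega}\right|}{3} + \frac{\pi}{4} \right)}}{1000}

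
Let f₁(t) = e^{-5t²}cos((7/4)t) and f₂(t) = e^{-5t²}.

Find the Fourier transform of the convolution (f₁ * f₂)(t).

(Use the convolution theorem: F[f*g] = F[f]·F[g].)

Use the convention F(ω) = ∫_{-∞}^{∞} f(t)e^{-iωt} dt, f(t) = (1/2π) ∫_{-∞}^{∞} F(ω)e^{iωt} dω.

F[f₁*f₂](ω) = \frac{\pi \left(e^{\frac{7 \omega}{20}} + 1\right) e^{- \frac{\omega^{2}}{10} - \frac{7 \omega}{40} - \frac{49}{320}}}{10}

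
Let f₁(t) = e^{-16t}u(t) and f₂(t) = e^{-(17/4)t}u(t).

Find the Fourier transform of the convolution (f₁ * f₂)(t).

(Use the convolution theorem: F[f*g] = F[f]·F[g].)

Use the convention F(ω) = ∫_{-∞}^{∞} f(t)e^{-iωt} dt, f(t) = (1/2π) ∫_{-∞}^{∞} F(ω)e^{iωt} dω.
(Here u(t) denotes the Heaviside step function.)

F[f₁*f₂](ω) = \frac{4}{\left(i \omega + 16\right) \left(4 i \omega + 17\right)}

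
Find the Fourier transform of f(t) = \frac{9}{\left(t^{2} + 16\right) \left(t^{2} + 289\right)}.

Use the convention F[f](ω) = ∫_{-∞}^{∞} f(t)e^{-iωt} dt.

F(ω) = \frac{3 \pi \left(17 e^{13 \left|{\omega}\right|} - 4\right) e^{- 17 \left|{\omega}\right|}}{6188}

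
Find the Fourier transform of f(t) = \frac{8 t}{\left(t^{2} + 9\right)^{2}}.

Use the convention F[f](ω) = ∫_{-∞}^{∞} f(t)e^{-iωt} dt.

F(ω) = - \frac{4 i \pi \omega e^{- 3 \left|{\omega}\right|}}{3}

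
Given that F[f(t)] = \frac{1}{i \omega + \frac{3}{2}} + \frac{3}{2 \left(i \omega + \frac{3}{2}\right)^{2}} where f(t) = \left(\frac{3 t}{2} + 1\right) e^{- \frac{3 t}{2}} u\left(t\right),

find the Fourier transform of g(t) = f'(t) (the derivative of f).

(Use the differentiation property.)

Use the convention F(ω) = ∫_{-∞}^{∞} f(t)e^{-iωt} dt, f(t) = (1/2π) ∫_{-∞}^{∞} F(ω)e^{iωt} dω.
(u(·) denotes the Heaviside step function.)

F[g](ω) = \frac{4 \omega \left(\omega - 3 i\right)}{4 \omega^{2} - 12 i \omega - 9}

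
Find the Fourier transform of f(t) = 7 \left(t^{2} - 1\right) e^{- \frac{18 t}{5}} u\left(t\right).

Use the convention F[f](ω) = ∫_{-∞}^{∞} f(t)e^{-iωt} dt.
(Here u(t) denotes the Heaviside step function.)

F(ω) = \frac{35 \left(250 i \omega - \left(5 i \omega + 18\right)^{3} + 900\right)}{\left(5 i \omega + 18\right)^{4}}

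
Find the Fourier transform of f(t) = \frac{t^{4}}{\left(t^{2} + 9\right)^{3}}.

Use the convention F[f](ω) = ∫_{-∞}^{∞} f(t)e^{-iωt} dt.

F(ω) = \frac{\pi \left(3 \omega^{2} - 5 \left|{\omega}\right| + 1\right) e^{- 3 \left|{\omega}\right|}}{8}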